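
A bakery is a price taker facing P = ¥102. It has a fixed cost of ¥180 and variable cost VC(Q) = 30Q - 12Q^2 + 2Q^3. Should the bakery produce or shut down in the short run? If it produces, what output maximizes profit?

Variable cost is VC = 30Q - 12Q^2 + 2Q^3, so AVC = VC/Q = 30 - 12Q + 2Q^2 and MC = dTC/dQ = 30 - 24Q + 6Q^2.
The AVC parabola has its vertex at Q = 12/4 = 3, where AVC = 30 - 12·3 + 2·3^2 = ¥12.
Since P = ¥102 ≥ min AVC = ¥12, price covers variable cost and the firm should produce.
Solving P = MC: -72 - 24Q + 6Q^2 = 0 ⇒ Q = -2 or 6. On the upward-sloping branch, Q* = 6.
Check: AVC at Q = 6 is ¥30 ≤ P, so revenue covers variable cost.
Profit = P·Q − TC = 102·6 − 360 = ¥252.

Produce at Q = 6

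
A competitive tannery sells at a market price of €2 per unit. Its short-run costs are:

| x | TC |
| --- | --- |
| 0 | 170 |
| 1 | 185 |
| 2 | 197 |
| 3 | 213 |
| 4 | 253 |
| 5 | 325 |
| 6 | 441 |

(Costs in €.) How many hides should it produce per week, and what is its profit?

Tabulate TR − TC: x=0: -170; x=1: -183; x=2: -193; x=3: -207; x=4: -245; x=5: -315; x=6: -429.
Profit is highest at x = 0. Equivalently, the lowest AVC in the table is 27/2 ≈ €13.50 at x = 2, and P = €2 falls below it — price never covers variable cost, so the firm shuts down and loses only its fixed cost.

x = 0 (shut down); profit = -€170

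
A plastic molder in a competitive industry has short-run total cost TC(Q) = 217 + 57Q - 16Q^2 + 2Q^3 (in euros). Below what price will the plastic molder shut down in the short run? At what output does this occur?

€25 per unit, at Q = 4

Short-run supply begins at min AVC. From VC = 57Q - 16Q^2 + 2Q^3, AVC = 57 - 16Q + 2Q^2.
dAVC/dQ = -16 + 4Q = 0 gives Q = 4. min AVC = 57 - 16·4 + 2·4^2 = 25.
For P < €25 the firm produces nothing.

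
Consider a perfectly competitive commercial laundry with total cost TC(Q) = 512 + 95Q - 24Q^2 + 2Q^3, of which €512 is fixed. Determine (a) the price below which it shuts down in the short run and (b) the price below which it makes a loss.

Shutdown price = €23; break-even price = €95

AVC = 95 - 24Q + 2Q^2; minimized at Q = 6, giving min AVC = €23. That is the shutdown price.
ATC = 512/Q + 95 - 24Q + 2Q^2. Setting dATC/dQ = −512/Q^2 − 24 + 4Q = 0 gives Q = 8 (since 4·8^3 − 24·8^2 = 512).
min ATC = 512/8 + 95 − 24·8 + 2·8^2 = €95. That is the break-even price.
Between these two prices the firm operates at a loss; above €95 it earns a profit.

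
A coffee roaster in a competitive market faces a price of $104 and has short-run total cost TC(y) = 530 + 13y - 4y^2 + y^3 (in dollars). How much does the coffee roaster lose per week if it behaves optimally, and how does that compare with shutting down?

Profit = -$40 at y = 7

AVC = 13 - 4y + y^2; min AVC = $9 at y = 2. Since P = $104 ≥ min AVC, the firm produces.
MC = 13 - 8y + 3y^2. Setting P = MC and taking the root on the rising branch gives y* = 7.
TR = 104·7 = 728. TC = 530 + 238 = 768. Profit = 728 − 768 = -$40.
Shutting down would mean losing the fixed cost of $530, so operating at a loss of $40 is better by $490.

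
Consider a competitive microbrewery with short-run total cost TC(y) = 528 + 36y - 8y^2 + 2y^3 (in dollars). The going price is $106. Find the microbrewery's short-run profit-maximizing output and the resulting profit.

Profit = -$228 at y = 5

AVC = 36 - 8y + 2y^2 has its minimum $28 at y = 2; price $106 clears that bar, so the firm operates.
With MC = 36 - 16y + 6y^2, P = MC on the upward-sloping part at y* = 5.
TR = 106·5 = 530. TC = 528 + 230 = 758. Profit = 530 − 758 = -$228.
That loss of $228 beats the $528 the firm would lose by shutting down; producing recovers $300 of fixed cost.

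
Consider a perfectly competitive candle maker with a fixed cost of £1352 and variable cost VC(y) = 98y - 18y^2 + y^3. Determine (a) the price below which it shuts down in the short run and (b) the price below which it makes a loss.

Shutdown price = £17; break-even price = £137

AVC = 98 - 18y + y^2; minimized at y = 9, giving min AVC = £17. That is the shutdown price.
ATC = 1352/y + 98 - 18y + y^2. Setting dATC/dy = −1352/y^2 − 18 + 2y = 0 gives y = 13 (since 2·13^3 − 18·13^2 = 1352).
min ATC = 1352/13 + 98 − 18·13 + 13^2 = £137. That is the break-even price.
For £17 ≤ P < £137 the firm produces at a loss; below £17 it shuts down.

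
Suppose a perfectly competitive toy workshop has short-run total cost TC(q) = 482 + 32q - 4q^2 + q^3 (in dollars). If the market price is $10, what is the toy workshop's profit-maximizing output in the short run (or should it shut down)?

Shut down

Strip out fixed cost: VC = 32q - 4q^2 + q^3. Then AVC = 32 - 4q + q^2 and MC = 32 - 8q + 3q^2.
The AVC parabola has its vertex at q = 4/2 = 2, where AVC = 32 - 4·2 + 2^2 = $28.
With P < min AVC ($10 < $28), every unit sold adds to the loss.
Shutting down limits the loss to fixed cost, $482.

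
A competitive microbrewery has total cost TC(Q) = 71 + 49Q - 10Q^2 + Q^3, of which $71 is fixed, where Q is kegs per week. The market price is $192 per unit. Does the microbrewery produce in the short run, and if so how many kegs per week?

Produce at Q = 11

From TC, MC = TC'(Q) = 49 - 20Q + 3Q^2 and AVC = VC/Q = 49 - 10Q + Q^2.
AVC is minimized where dAVC/dQ = -10 + 2Q = 0, at Q = 5; min AVC = 49 - 10·5 + 5^2 = $24.
P = $192 exceeds min AVC = $24, so the firm stays open.
Set P = MC: 192 = 49 - 20Q + 3Q^2 → -143 - 20Q + 3Q^2 = 0. The roots are Q = -13/3 and Q = 11; the profit-maximizing output is on the rising part of MC, so Q* = 11.
Check: AVC at Q = 11 is $60 ≤ P, so revenue covers variable cost.
Profit = P·Q − TC = 192·11 − 731 = $1381.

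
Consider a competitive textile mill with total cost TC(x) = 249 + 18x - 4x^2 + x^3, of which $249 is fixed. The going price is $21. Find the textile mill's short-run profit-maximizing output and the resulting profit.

Profit = -$231 at x = 3

AVC = 18 - 4x + x^2 has its minimum $14 at x = 2; price $21 clears that bar, so the firm operates.
With MC = 18 - 8x + 3x^2, P = MC on the upward-sloping part at x* = 3.
TR = 21·3 = 63. TC = 249 + 45 = 294. Profit = 63 − 294 = -$231.
By producing, the firm covers all variable cost plus $18 of fixed cost; shutting down would lose the full $249.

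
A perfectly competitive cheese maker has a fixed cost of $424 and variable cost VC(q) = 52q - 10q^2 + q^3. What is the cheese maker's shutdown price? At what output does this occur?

The shutdown price is the minimum of AVC. VC = 52q - 10q^2 + q^3, so AVC = 52 - 10q + q^2.
At the minimum of AVC, MC = AVC. MC = 52 - 20q + 3q^2; setting MC = AVC gives 2q^2 - 10q = 0, so q = 5. min AVC = 27.
For P < $27 the firm produces nothing.

$27 per unit, at q = 5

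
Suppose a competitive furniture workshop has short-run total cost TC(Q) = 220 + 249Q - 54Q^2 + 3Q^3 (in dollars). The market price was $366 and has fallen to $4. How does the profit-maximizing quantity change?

MC = 249 - 108Q + 9Q^2; the shutdown threshold is min AVC = $6 (at Q = 9).
At P = $366 ≥ min AVC, set P = MC on the rising branch: Q = 13.
At P = $4 < min AVC = $6, price no longer covers variable cost at any output, so the firm shuts down: Q = 0.

Output falls from 13 to 0 (the firm shuts down)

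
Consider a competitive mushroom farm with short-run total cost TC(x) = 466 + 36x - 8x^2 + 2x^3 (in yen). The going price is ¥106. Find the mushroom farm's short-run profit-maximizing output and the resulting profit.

AVC = 36 - 8x + 2x^2 has its minimum ¥28 at x = 2; price ¥106 clears that bar, so the firm operates.
With MC = 36 - 16x + 6x^2, P = MC on the upward-sloping part at x* = 5.
TR = 106·5 = 530. TC = 466 + 230 = 696. Profit = 530 − 696 = -¥166.
Shutting down would mean losing the fixed cost of ¥466, so operating at a loss of ¥166 is better by ¥300.

Profit = -¥166 at x = 5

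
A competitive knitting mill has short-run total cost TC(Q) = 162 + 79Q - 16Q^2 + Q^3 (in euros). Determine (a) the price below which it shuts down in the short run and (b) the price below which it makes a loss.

Shutdown price = €15; break-even price = €34

AVC = 79 - 16Q + Q^2; minimized at Q = 8, giving min AVC = €15. That is the shutdown price.
ATC = 162/Q + 79 - 16Q + Q^2. Setting dATC/dQ = −162/Q^2 − 16 + 2Q = 0 gives Q = 9 (since 2·9^3 − 16·9^2 = 162).
min ATC = 162/9 + 79 − 16·9 + 9^2 = €34. That is the break-even price.
For €15 ≤ P < €34 the firm produces at a loss; below €15 it shuts down.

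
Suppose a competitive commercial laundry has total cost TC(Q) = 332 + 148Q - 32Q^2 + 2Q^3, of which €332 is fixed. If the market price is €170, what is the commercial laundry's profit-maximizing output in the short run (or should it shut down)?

Produce at Q = 11

From TC, MC = TC'(Q) = 148 - 64Q + 6Q^2 and AVC = VC/Q = 148 - 32Q + 2Q^2.
AVC hits its minimum where MC = AVC, at Q = 8, giving min AVC = 148 - 32·8 + 2·8^2 = €20.
Because €170 ≥ €20, revenue can cover variable cost; the firm operates.
Set P = MC: 170 = 148 - 64Q + 6Q^2 → -22 - 64Q + 6Q^2 = 0. The roots are Q = -1/3 and Q = 11; the profit-maximizing output is on the rising part of MC, so Q* = 11.
Check: AVC at Q = 11 is €38 ≤ P, so revenue covers variable cost.
Profit = P·Q − TC = 170·11 − 750 = €1120.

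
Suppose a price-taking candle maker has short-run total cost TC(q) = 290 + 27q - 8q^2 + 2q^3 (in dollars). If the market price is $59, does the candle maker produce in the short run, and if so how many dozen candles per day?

Variable cost is VC = 27q - 8q^2 + 2q^3, so AVC = VC/q = 27 - 8q + 2q^2 and MC = dTC/dq = 27 - 16q + 6q^2.
AVC hits its minimum where MC = AVC, at q = 2, giving min AVC = 27 - 8·2 + 2·2^2 = $19.
P = $59 exceeds min AVC = $19, so the firm stays open.
Solving P = MC: -32 - 16q + 6q^2 = 0 ⇒ q = -4/3 or 4. On the upward-sloping branch, q* = 4.
Check: AVC at q = 4 is $27 ≤ P, so revenue covers variable cost.
Profit = P·q − TC = 59·4 − 398 = -$162, a loss, but smaller than the $290 fixed cost the firm would lose by shutting down.

Produce at q = 4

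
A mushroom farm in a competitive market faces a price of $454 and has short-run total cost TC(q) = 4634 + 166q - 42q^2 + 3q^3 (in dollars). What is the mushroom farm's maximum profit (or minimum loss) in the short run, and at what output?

Profit = -$314 at q = 12

AVC = 166 - 42q + 3q^2; min AVC = $19 at q = 7. Since P = $454 ≥ min AVC, the firm produces.
MC = 166 - 84q + 9q^2. Setting P = MC and taking the root on the rising branch gives q* = 12.
TR = 454·12 = 5448. TC = 4634 + 1128 = 5762. Profit = 5448 − 5762 = -$314.
That loss of $314 beats the $4634 the firm would lose by shutting down; producing recovers $4320 of fixed cost.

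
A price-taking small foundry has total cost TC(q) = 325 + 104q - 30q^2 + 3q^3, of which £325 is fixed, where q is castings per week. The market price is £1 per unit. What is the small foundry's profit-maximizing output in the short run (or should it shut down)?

Shut down

Strip out fixed cost: VC = 104q - 30q^2 + 3q^3. Then AVC = 104 - 30q + 3q^2 and MC = 104 - 60q + 9q^2.
The AVC parabola has its vertex at q = 30/6 = 5, where AVC = 104 - 30·5 + 3·5^2 = £29.
P = £1 lies below min AVC = £29; no output level covers variable cost.
Shutting down limits the loss to fixed cost, £325.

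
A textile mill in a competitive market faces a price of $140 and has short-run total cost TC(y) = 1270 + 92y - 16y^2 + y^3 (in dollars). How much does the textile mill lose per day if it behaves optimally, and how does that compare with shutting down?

AVC = 92 - 16y + y^2; min AVC = $28 at y = 8. Since P = $140 ≥ min AVC, the firm produces.
MC = 92 - 32y + 3y^2. Setting P = MC and taking the root on the rising branch gives y* = 12.
TR = 140·12 = 1680. TC = 1270 + 528 = 1798. Profit = 1680 − 1798 = -$118.
That loss of $118 beats the $1270 the firm would lose by shutting down; producing recovers $1152 of fixed cost.

Profit = -$118 at y = 12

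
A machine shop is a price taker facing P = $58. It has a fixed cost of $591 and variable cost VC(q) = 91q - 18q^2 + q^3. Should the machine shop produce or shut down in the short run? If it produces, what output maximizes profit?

Produce at q = 11

Strip out fixed cost: VC = 91q - 18q^2 + q^3. Then AVC = 91 - 18q + q^2 and MC = 91 - 36q + 3q^2.
AVC hits its minimum where MC = AVC, at q = 9, giving min AVC = 91 - 18·9 + 9^2 = $10.
P = $58 exceeds min AVC = $10, so the firm stays open.
Set P = MC: 58 = 91 - 36q + 3q^2 → 33 - 36q + 3q^2 = 0. The roots are q = 1 and q = 11; the profit-maximizing output is on the rising part of MC, so q* = 11.
Check: AVC at q = 11 is $14 ≤ P, so revenue covers variable cost.
Profit = P·q − TC = 58·11 − 745 = -$107, a loss, but smaller than the $591 fixed cost the firm would lose by shutting down.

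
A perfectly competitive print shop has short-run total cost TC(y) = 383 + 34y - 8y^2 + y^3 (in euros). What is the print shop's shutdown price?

The shutdown price is the minimum of AVC. VC = 34y - 8y^2 + y^3, so AVC = 34 - 8y + y^2.
At the minimum of AVC, MC = AVC. MC = 34 - 16y + 3y^2; setting MC = AVC gives 2y^2 - 8y = 0, so y = 4. min AVC = 18.
For P < €18 the firm produces nothing.

€18 per unit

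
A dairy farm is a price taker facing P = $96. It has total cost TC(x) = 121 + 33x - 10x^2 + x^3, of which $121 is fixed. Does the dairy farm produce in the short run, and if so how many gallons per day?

Strip out fixed cost: VC = 33x - 10x^2 + x^3. Then AVC = 33 - 10x + x^2 and MC = 33 - 20x + 3x^2.
AVC hits its minimum where MC = AVC, at x = 5, giving min AVC = 33 - 10·5 + 5^2 = $8.
P = $96 exceeds min AVC = $8, so the firm stays open.
Solving P = MC: -63 - 20x + 3x^2 = 0 ⇒ x = -7/3 or 9. On the upward-sloping branch, x* = 9.
Check: AVC at x = 9 is $24 ≤ P, so revenue covers variable cost.
Profit = P·x − TC = 96·9 − 337 = $527.

Produce at x = 9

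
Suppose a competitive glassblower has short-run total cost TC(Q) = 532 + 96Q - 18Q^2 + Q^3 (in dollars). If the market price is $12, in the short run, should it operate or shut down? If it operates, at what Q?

From TC, MC = TC'(Q) = 96 - 36Q + 3Q^2 and AVC = VC/Q = 96 - 18Q + Q^2.
AVC is minimized where dAVC/dQ = -18 + 2Q = 0, at Q = 9; min AVC = 96 - 18·9 + 9^2 = $15.
Since P = $12 < min AVC = $15, price fails to cover variable cost at any output.
Best response: produce nothing and absorb the $532 fixed cost.

Shut down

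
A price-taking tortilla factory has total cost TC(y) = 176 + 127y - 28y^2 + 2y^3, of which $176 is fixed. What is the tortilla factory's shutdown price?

Short-run supply begins at min AVC. From VC = 127y - 28y^2 + 2y^3, AVC = 127 - 28y + 2y^2.
At the minimum of AVC, MC = AVC. MC = 127 - 56y + 6y^2; setting MC = AVC gives 4y^2 - 28y = 0, so y = 7. min AVC = 29.
For P < $29 the firm produces nothing.

$29 per unit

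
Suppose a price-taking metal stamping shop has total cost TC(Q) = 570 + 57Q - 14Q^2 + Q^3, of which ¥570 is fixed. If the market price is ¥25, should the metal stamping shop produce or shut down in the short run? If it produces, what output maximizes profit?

Produce at Q = 8

Strip out fixed cost: VC = 57Q - 14Q^2 + Q^3. Then AVC = 57 - 14Q + Q^2 and MC = 57 - 28Q + 3Q^2.
AVC is minimized where dAVC/dQ = -14 + 2Q = 0, at Q = 7; min AVC = 57 - 14·7 + 7^2 = ¥8.
P = ¥25 exceeds min AVC = ¥8, so the firm stays open.
Solving P = MC: 32 - 28Q + 3Q^2 = 0 ⇒ Q = 4/3 or 8. On the upward-sloping branch, Q* = 8.
Check: AVC at Q = 8 is ¥9 ≤ P, so revenue covers variable cost.
Profit = P·Q − TC = 25·8 − 642 = -¥442, a loss, but smaller than the ¥570 fixed cost the firm would lose by shutting down.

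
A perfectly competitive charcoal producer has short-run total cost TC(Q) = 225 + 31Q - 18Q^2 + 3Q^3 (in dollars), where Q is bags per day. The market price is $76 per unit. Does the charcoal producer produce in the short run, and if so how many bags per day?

Produce at Q = 5

From TC, MC = TC'(Q) = 31 - 36Q + 9Q^2 and AVC = VC/Q = 31 - 18Q + 3Q^2.
AVC hits its minimum where MC = AVC, at Q = 3, giving min AVC = 31 - 18·3 + 3·3^2 = $4.
Because $76 ≥ $4, revenue can cover variable cost; the firm operates.
Set P = MC: 76 = 31 - 36Q + 9Q^2 → -45 - 36Q + 9Q^2 = 0. The roots are Q = -1 and Q = 5; the profit-maximizing output is on the rising part of MC, so Q* = 5.
Check: AVC at Q = 5 is $16 ≤ P, so revenue covers variable cost.
Profit = P·Q − TC = 76·5 − 305 = $75.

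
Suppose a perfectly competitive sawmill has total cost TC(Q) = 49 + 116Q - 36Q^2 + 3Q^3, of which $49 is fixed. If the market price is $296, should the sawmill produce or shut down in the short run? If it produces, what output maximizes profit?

Strip out fixed cost: VC = 116Q - 36Q^2 + 3Q^3. Then AVC = 116 - 36Q + 3Q^2 and MC = 116 - 72Q + 9Q^2.
AVC is minimized where dAVC/dQ = -36 + 6Q = 0, at Q = 6; min AVC = 116 - 36·6 + 3·6^2 = $8.
P = $296 exceeds min AVC = $8, so the firm stays open.
Set P = MC: 296 = 116 - 72Q + 9Q^2 → -180 - 72Q + 9Q^2 = 0. The roots are Q = -2 and Q = 10; the profit-maximizing output is on the rising part of MC, so Q* = 10.
Check: AVC at Q = 10 is $56 ≤ P, so revenue covers variable cost.
Profit = P·Q − TC = 296·10 − 609 = $2351.

Produce at Q = 10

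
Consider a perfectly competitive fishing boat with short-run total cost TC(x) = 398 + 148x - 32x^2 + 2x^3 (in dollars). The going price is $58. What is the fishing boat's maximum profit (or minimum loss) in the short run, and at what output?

Profit = -$74 at x = 9

AVC = 148 - 32x + 2x^2; min AVC = $20 at x = 8. Since P = $58 ≥ min AVC, the firm produces.
MC = 148 - 64x + 6x^2. Setting P = MC and taking the root on the rising branch gives x* = 9.
TR = 58·9 = 522. TC = 398 + 198 = 596. Profit = 522 − 596 = -$74.
By producing, the firm covers all variable cost plus $324 of fixed cost; shutting down would lose the full $398.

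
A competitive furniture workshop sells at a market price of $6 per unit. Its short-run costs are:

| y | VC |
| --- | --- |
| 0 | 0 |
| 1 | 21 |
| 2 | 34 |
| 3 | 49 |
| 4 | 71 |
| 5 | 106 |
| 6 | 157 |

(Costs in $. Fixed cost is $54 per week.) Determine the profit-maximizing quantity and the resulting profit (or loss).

Compute π = P·y − TC at each output: y=0: -54; y=1: -69; y=2: -76; y=3: -85; y=4: -101; y=5: -130; y=6: -175.
Profit is highest at y = 0. Equivalently, the lowest AVC in the table is 49/3 ≈ $16.33 at y = 3, and P = $6 falls below it — price never covers variable cost, so the firm shuts down and loses only its fixed cost.

y = 0 (shut down); profit = -$54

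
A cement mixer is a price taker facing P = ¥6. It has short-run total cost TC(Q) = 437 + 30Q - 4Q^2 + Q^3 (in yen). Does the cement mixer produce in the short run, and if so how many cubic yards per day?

From TC, MC = TC'(Q) = 30 - 8Q + 3Q^2 and AVC = VC/Q = 30 - 4Q + Q^2.
AVC hits its minimum where MC = AVC, at Q = 2, giving min AVC = 30 - 4·2 + 2^2 = ¥26.
Since P = ¥6 < min AVC = ¥26, price fails to cover variable cost at any output.
Best response: produce nothing and absorb the ¥437 fixed cost.

Shut down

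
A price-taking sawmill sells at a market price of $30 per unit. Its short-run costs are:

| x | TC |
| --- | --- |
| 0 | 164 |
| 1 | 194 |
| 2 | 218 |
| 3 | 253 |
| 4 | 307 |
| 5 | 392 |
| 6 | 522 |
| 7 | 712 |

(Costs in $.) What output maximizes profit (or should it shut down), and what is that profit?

Compute π = P·x − TC at each output: x=0: -164; x=1: -164; x=2: -158; x=3: -163; x=4: -187; x=5: -242; x=6: -342; x=7: -502.
Profit is maximized at x = 2. AVC there is 54/2 = $27 ≤ P, so producing beats shutting down (which would give -$164).

x = 2; profit = -$158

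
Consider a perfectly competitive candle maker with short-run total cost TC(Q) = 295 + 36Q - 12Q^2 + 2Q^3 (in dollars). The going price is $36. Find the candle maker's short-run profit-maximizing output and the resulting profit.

Profit = -$231 at Q = 4

AVC = 36 - 12Q + 2Q^2; min AVC = $18 at Q = 3. Since P = $36 ≥ min AVC, the firm produces.
MC = 36 - 24Q + 6Q^2. Setting P = MC and taking the root on the rising branch gives Q* = 4.
TR = 36·4 = 144. TC = 295 + 80 = 375. Profit = 144 − 375 = -$231.
By producing, the firm covers all variable cost plus $64 of fixed cost; shutting down would lose the full $295.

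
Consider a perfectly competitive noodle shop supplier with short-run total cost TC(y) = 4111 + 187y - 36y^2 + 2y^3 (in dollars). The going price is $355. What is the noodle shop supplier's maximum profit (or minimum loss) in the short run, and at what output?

Profit = -$191 at y = 14

AVC = 187 - 36y + 2y^2; min AVC = $25 at y = 9. Since P = $355 ≥ min AVC, the firm produces.
MC = 187 - 72y + 6y^2. Setting P = MC and taking the root on the rising branch gives y* = 14.
TR = 355·14 = 4970. TC = 4111 + 1050 = 5161. Profit = 4970 − 5161 = -$191.
Shutting down would mean losing the fixed cost of $4111, so operating at a loss of $191 is better by $3920.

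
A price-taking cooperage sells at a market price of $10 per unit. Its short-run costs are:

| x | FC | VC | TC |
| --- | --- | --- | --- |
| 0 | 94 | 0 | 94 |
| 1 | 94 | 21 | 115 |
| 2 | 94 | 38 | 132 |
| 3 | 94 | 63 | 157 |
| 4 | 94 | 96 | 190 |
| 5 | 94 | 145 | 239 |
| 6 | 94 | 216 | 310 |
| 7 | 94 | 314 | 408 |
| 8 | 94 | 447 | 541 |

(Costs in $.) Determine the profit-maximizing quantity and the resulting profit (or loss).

x = 0 (shut down); profit = -$94

Profit at each row (π = 10x − TC): x=0: -94; x=1: -105; x=2: -112; x=3: -127; x=4: -150; x=5: -189; x=6: -250; x=7: -338; x=8: -461.
Profit is highest at x = 0. Equivalently, the lowest AVC in the table is 38/2 ≈ $19 at x = 2, and P = $10 falls below it — price never covers variable cost, so the firm shuts down and loses only its fixed cost.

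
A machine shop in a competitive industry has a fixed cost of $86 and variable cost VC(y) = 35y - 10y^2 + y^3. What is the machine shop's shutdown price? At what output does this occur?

The shutdown price is the minimum of AVC. VC = 35y - 10y^2 + y^3, so AVC = 35 - 10y + y^2.
At the minimum of AVC, MC = AVC. MC = 35 - 20y + 3y^2; setting MC = AVC gives 2y^2 - 10y = 0, so y = 5. min AVC = 10.
So the shutdown price is $10.

$10 per unit, at y = 5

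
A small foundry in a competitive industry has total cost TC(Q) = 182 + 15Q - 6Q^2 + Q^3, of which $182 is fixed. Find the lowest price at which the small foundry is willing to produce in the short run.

The firm shuts down when price falls below the minimum of average variable cost. AVC = VC/Q = 15 - 6Q + Q^2.
dAVC/dQ = -6 + 2Q = 0 gives Q = 3. min AVC = 15 - 6·3 + 3^2 = 6.
For P < $6 the firm produces nothing.

$6 per unit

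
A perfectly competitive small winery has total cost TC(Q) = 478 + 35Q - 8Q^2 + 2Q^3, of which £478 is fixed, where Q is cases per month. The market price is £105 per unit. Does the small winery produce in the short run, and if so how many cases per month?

Variable cost is VC = 35Q - 8Q^2 + 2Q^3, so AVC = VC/Q = 35 - 8Q + 2Q^2 and MC = dTC/dQ = 35 - 16Q + 6Q^2.
AVC hits its minimum where MC = AVC, at Q = 2, giving min AVC = 35 - 8·2 + 2·2^2 = £27.
Since P = £105 ≥ min AVC = £27, price covers variable cost and the firm should produce.
P = MC gives -70 - 16Q + 6Q^2 = 0, with roots -7/3 and 5. Take the larger (rising MC): Q* = 5.
Check: AVC at Q = 5 is £45 ≤ P, so revenue covers variable cost.
Profit = P·Q − TC = 105·5 − 703 = -£178, a loss, but smaller than the £478 fixed cost the firm would lose by shutting down.

Produce at Q = 5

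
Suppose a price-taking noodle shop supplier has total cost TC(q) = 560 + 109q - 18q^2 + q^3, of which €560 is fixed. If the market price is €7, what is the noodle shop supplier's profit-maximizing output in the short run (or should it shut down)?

From TC, MC = TC'(q) = 109 - 36q + 3q^2 and AVC = VC/q = 109 - 18q + q^2.
AVC hits its minimum where MC = AVC, at q = 9, giving min AVC = 109 - 18·9 + 9^2 = €28.
Since P = €7 < min AVC = €28, price fails to cover variable cost at any output.
Shutting down limits the loss to fixed cost, €560.

Shut down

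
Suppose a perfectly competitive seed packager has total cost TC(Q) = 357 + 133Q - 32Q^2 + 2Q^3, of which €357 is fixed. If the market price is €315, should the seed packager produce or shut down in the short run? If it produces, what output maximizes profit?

Produce at Q = 13

Strip out fixed cost: VC = 133Q - 32Q^2 + 2Q^3. Then AVC = 133 - 32Q + 2Q^2 and MC = 133 - 64Q + 6Q^2.
AVC is minimized where dAVC/dQ = -32 + 4Q = 0, at Q = 8; min AVC = 133 - 32·8 + 2·8^2 = €5.
Since P = €315 ≥ min AVC = €5, price covers variable cost and the firm should produce.
Solving P = MC: -182 - 64Q + 6Q^2 = 0 ⇒ Q = -7/3 or 13. On the upward-sloping branch, Q* = 13.
Check: AVC at Q = 13 is €55 ≤ P, so revenue covers variable cost.
Profit = P·Q − TC = 315·13 − 1072 = €3023.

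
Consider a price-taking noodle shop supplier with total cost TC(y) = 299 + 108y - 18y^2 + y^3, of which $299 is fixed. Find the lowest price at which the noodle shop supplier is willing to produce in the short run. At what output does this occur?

The shutdown price is the minimum of AVC. VC = 108y - 18y^2 + y^3, so AVC = 108 - 18y + y^2.
At the minimum of AVC, MC = AVC. MC = 108 - 36y + 3y^2; setting MC = AVC gives 2y^2 - 18y = 0, so y = 9. min AVC = 27.
The firm shuts down for any P below $27.

$27 per unit, at y = 9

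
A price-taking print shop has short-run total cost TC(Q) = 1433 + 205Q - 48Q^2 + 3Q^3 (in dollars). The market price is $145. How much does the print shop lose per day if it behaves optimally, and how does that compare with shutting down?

Profit = -$233 at Q = 10

AVC = 205 - 48Q + 3Q^2; min AVC = $13 at Q = 8. Since P = $145 ≥ min AVC, the firm produces.
With MC = 205 - 96Q + 9Q^2, P = MC on the upward-sloping part at Q* = 10.
TR = 145·10 = 1450. TC = 1433 + 250 = 1683. Profit = 1450 − 1683 = -$233.
That loss of $233 beats the $1433 the firm would lose by shutting down; producing recovers $1200 of fixed cost.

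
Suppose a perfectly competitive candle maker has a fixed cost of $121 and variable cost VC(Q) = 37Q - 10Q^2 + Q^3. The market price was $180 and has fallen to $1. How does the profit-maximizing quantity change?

Output falls from 11 to 0 (the firm shuts down)

MC = 37 - 20Q + 3Q^2; the shutdown threshold is min AVC = $12 (at Q = 5).
At P = $180 ≥ min AVC, set P = MC on the rising branch: Q = 11.
At P = $1 < min AVC = $12, price no longer covers variable cost at any output, so the firm shuts down: Q = 0.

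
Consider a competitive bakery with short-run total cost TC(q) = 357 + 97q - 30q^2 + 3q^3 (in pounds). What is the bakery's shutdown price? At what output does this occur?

£22 per unit, at q = 5

The shutdown price is the minimum of AVC. VC = 97q - 30q^2 + 3q^3, so AVC = 97 - 30q + 3q^2.
dAVC/dq = -30 + 6q = 0 gives q = 5. min AVC = 97 - 30·5 + 3·5^2 = 22.
For P < £22 the firm produces nothing.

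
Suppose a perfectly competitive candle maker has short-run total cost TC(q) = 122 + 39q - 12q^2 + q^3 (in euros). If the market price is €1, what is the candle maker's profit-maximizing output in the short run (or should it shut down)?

Shut down

Variable cost is VC = 39q - 12q^2 + q^3, so AVC = VC/q = 39 - 12q + q^2 and MC = dTC/dq = 39 - 24q + 3q^2.
AVC hits its minimum where MC = AVC, at q = 6, giving min AVC = 39 - 12·6 + 6^2 = €3.
With P < min AVC (€1 < €3), every unit sold adds to the loss.
The firm minimizes its loss by shutting down and losing only its fixed cost of €122.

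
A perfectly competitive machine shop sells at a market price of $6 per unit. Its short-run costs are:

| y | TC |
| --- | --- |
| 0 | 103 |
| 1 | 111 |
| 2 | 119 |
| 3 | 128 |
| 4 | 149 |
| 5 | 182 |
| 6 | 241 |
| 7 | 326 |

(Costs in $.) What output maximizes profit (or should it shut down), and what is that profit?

y = 0 (shut down); profit = -$103

Compute π = P·y − TC at each output: y=0: -103; y=1: -105; y=2: -107; y=3: -110; y=4: -125; y=5: -152; y=6: -205; y=7: -284.
Profit is highest at y = 0. Equivalently, the lowest AVC in the table is 8/1 ≈ $8 at y = 1, and P = $6 falls below it — price never covers variable cost, so the firm shuts down and loses only its fixed cost.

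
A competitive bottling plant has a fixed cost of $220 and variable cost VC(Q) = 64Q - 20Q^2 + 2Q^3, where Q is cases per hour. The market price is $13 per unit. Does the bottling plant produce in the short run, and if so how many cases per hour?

Shut down

From TC, MC = TC'(Q) = 64 - 40Q + 6Q^2 and AVC = VC/Q = 64 - 20Q + 2Q^2.
The AVC parabola has its vertex at Q = 20/4 = 5, where AVC = 64 - 20·5 + 2·5^2 = $14.
Since P = $13 < min AVC = $14, price fails to cover variable cost at any output.
Best response: produce nothing and absorb the $220 fixed cost.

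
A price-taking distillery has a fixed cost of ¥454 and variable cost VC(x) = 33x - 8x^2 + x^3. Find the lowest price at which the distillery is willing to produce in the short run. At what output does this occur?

¥17 per unit, at x = 4

Short-run supply begins at min AVC. From VC = 33x - 8x^2 + x^3, AVC = 33 - 8x + x^2.
dAVC/dx = -8 + 2x = 0 gives x = 4. min AVC = 33 - 8·4 + 4^2 = 17.
So the shutdown price is ¥17.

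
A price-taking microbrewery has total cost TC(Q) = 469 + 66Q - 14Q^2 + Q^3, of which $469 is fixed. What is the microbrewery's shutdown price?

Short-run supply begins at min AVC. From VC = 66Q - 14Q^2 + Q^3, AVC = 66 - 14Q + Q^2.
dAVC/dQ = -14 + 2Q = 0 gives Q = 7. min AVC = 66 - 14·7 + 7^2 = 17.
For P < $17 the firm produces nothing.

$17 per unit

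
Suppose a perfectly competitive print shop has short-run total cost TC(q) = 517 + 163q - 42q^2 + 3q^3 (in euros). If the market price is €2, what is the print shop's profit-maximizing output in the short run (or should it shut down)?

Strip out fixed cost: VC = 163q - 42q^2 + 3q^3. Then AVC = 163 - 42q + 3q^2 and MC = 163 - 84q + 9q^2.
AVC hits its minimum where MC = AVC, at q = 7, giving min AVC = 163 - 42·7 + 3·7^2 = €16.
Since P = €2 < min AVC = €16, price fails to cover variable cost at any output.
The firm minimizes its loss by shutting down and losing only its fixed cost of €517.

Shut down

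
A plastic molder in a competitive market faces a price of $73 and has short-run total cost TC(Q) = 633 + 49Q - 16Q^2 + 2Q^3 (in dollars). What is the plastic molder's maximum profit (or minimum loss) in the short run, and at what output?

Profit = -$345 at Q = 6

AVC = 49 - 16Q + 2Q^2; min AVC = $17 at Q = 4. Since P = $73 ≥ min AVC, the firm produces.
With MC = 49 - 32Q + 6Q^2, P = MC on the upward-sloping part at Q* = 6.
TR = 73·6 = 438. TC = 633 + 150 = 783. Profit = 438 − 783 = -$345.
That loss of $345 beats the $633 the firm would lose by shutting down; producing recovers $288 of fixed cost.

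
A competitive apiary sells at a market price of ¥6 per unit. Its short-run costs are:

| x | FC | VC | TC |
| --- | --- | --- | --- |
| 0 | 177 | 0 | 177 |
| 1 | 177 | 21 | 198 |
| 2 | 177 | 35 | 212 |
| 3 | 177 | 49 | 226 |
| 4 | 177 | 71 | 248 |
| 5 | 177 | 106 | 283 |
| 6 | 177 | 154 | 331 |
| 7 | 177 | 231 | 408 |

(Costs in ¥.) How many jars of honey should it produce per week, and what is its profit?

x = 0 (shut down); profit = -¥177

Compute π = P·x − TC at each output: x=0: -177; x=1: -192; x=2: -200; x=3: -208; x=4: -224; x=5: -253; x=6: -295; x=7: -366.
Profit is highest at x = 0. Equivalently, the lowest AVC in the table is 49/3 ≈ ¥16.33 at x = 3, and P = ¥6 falls below it — price never covers variable cost, so the firm shuts down and loses only its fixed cost.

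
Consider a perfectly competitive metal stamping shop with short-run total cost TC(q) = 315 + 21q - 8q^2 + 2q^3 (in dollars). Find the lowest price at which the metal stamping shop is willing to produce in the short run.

The shutdown price is the minimum of AVC. VC = 21q - 8q^2 + 2q^3, so AVC = 21 - 8q + 2q^2.
dAVC/dq = -8 + 4q = 0 gives q = 2. min AVC = 21 - 8·2 + 2·2^2 = 13.
The firm shuts down for any P below $13.

$13 per unit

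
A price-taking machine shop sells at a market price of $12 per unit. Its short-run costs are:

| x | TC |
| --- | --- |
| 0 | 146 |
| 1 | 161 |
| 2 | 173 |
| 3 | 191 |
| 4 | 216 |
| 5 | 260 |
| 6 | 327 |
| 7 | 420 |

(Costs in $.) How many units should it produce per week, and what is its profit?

Compute π = P·x − TC at each output: x=0: -146; x=1: -149; x=2: -149; x=3: -155; x=4: -168; x=5: -200; x=6: -255; x=7: -336.
Profit is highest at x = 0. Equivalently, the lowest AVC in the table is 27/2 ≈ $13.50 at x = 2, and P = $12 falls below it — price never covers variable cost, so the firm shuts down and loses only its fixed cost.

x = 0 (shut down); profit = -$146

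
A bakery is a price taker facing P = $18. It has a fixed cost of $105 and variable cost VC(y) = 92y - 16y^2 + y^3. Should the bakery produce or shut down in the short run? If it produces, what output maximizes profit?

Shut down

Variable cost is VC = 92y - 16y^2 + y^3, so AVC = VC/y = 92 - 16y + y^2 and MC = dTC/dy = 92 - 32y + 3y^2.
AVC is minimized where dAVC/dy = -16 + 2y = 0, at y = 8; min AVC = 92 - 16·8 + 8^2 = $28.
With P < min AVC ($18 < $28), every unit sold adds to the loss.
Shutting down limits the loss to fixed cost, $105.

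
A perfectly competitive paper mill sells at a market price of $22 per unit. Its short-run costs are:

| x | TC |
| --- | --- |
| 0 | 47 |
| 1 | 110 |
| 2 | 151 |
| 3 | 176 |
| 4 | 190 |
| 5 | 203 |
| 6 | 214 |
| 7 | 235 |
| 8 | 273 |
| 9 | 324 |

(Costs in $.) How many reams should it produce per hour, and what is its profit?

Tabulate TR − TC: x=0: -47; x=1: -88; x=2: -107; x=3: -110; x=4: -102; x=5: -93; x=6: -82; x=7: -81; x=8: -97; x=9: -126.
Profit is highest at x = 0. Equivalently, the lowest AVC in the table is 188/7 ≈ $26.86 at x = 7, and P = $22 falls below it — price never covers variable cost, so the firm shuts down and loses only its fixed cost.

x = 0 (shut down); profit = -$47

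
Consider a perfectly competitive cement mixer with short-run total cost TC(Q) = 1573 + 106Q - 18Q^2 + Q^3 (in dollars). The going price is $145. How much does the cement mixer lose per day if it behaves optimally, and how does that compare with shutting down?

Profit = -$221 at Q = 13

AVC = 106 - 18Q + Q^2 has its minimum $25 at Q = 9; price $145 clears that bar, so the firm operates.
With MC = 106 - 36Q + 3Q^2, P = MC on the upward-sloping part at Q* = 13.
TR = 145·13 = 1885. TC = 1573 + 533 = 2106. Profit = 1885 − 2106 = -$221.
That loss of $221 beats the $1573 the firm would lose by shutting down; producing recovers $1352 of fixed cost.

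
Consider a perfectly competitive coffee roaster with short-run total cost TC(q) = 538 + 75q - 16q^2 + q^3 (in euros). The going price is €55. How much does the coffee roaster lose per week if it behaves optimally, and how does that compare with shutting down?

AVC = 75 - 16q + q^2 has its minimum €11 at q = 8; price €55 clears that bar, so the firm operates.
MC = 75 - 32q + 3q^2. Setting P = MC and taking the root on the rising branch gives q* = 10.
TR = 55·10 = 550. TC = 538 + 150 = 688. Profit = 550 − 688 = -€138.
That loss of €138 beats the €538 the firm would lose by shutting down; producing recovers €400 of fixed cost.

Profit = -€138 at q = 10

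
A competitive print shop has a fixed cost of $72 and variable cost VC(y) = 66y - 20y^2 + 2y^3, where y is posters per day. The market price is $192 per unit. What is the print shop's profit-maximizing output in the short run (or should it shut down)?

From TC, MC = TC'(y) = 66 - 40y + 6y^2 and AVC = VC/y = 66 - 20y + 2y^2.
The AVC parabola has its vertex at y = 20/4 = 5, where AVC = 66 - 20·5 + 2·5^2 = $16.
P = $192 exceeds min AVC = $16, so the firm stays open.
Set P = MC: 192 = 66 - 40y + 6y^2 → -126 - 40y + 6y^2 = 0. The roots are y = -7/3 and y = 9; the profit-maximizing output is on the rising part of MC, so y* = 9.
Check: AVC at y = 9 is $48 ≤ P, so revenue covers variable cost.
Profit = P·y − TC = 192·9 − 504 = $1224.

Produce at y = 9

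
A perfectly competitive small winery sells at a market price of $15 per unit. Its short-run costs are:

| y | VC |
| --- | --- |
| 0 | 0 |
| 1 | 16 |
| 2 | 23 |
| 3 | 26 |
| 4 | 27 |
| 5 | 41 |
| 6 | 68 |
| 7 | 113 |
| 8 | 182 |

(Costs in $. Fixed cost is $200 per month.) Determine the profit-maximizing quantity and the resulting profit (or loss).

Profit at each row (π = 15y − TC): y=0: -200; y=1: -201; y=2: -193; y=3: -181; y=4: -167; y=5: -166; y=6: -178; y=7: -208; y=8: -262.
Profit is maximized at y = 5. AVC there is 41/5 = $8.20 ≤ P, so producing beats shutting down (which would give -$200).

y = 5; profit = -$166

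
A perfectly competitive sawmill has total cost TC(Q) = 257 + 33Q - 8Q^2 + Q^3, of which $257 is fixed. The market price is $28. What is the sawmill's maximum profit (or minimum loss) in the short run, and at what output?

Profit = -$207 at Q = 5

AVC = 33 - 8Q + Q^2 has its minimum $17 at Q = 4; price $28 clears that bar, so the firm operates.
MC = 33 - 16Q + 3Q^2. Setting P = MC and taking the root on the rising branch gives Q* = 5.
TR = 28·5 = 140. TC = 257 + 90 = 347. Profit = 140 − 347 = -$207.
Shutting down would mean losing the fixed cost of $257, so operating at a loss of $207 is better by $50.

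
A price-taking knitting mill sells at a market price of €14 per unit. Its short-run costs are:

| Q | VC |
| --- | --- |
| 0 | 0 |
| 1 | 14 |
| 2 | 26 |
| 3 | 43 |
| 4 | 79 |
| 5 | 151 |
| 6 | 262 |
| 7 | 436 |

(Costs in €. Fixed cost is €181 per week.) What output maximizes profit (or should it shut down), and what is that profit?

Tabulate TR − TC: Q=0: -181; Q=1: -181; Q=2: -179; Q=3: -182; Q=4: -204; Q=5: -262; Q=6: -359; Q=7: -519.
Profit is maximized at Q = 2. AVC there is 26/2 = €13 ≤ P, so producing beats shutting down (which would give -€181).

Q = 2; profit = -€179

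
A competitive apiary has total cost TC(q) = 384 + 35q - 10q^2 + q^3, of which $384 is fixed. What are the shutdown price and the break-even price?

Shutdown price = $10; break-even price = $67

Shutdown price = min AVC. AVC = 35 - 10q + q^2, with vertex at q = 5 and minimum $10.
ATC = 384/q + 35 - 10q + q^2. Setting dATC/dq = −384/q^2 − 10 + 2q = 0 gives q = 8 (since 2·8^3 − 10·8^2 = 384).
min ATC = 384/8 + 35 − 10·8 + 8^2 = $67. That is the break-even price.
Between these two prices the firm operates at a loss; above $67 it earns a profit.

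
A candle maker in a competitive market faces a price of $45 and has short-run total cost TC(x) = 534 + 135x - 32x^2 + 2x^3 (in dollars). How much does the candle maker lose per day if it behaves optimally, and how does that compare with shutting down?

AVC = 135 - 32x + 2x^2 has its minimum $7 at x = 8; price $45 clears that bar, so the firm operates.
MC = 135 - 64x + 6x^2. Setting P = MC and taking the root on the rising branch gives x* = 9.
TR = 45·9 = 405. TC = 534 + 81 = 615. Profit = 405 − 615 = -$210.
Shutting down would mean losing the fixed cost of $534, so operating at a loss of $210 is better by $324.

Profit = -$210 at x = 9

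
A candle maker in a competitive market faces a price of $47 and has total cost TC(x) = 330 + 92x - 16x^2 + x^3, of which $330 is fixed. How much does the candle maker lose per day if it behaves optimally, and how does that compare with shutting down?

Profit = -$168 at x = 9

AVC = 92 - 16x + x^2; min AVC = $28 at x = 8. Since P = $47 ≥ min AVC, the firm produces.
MC = 92 - 32x + 3x^2. Setting P = MC and taking the root on the rising branch gives x* = 9.
TR = 47·9 = 423. TC = 330 + 261 = 591. Profit = 423 − 591 = -$168.
That loss of $168 beats the $330 the firm would lose by shutting down; producing recovers $162 of fixed cost.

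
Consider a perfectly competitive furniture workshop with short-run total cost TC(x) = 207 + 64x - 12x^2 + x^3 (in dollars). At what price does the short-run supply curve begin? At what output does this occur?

$28 per unit, at x = 6

The shutdown price is the minimum of AVC. VC = 64x - 12x^2 + x^3, so AVC = 64 - 12x + x^2.
At the minimum of AVC, MC = AVC. MC = 64 - 24x + 3x^2; setting MC = AVC gives 2x^2 - 12x = 0, so x = 6. min AVC = 28.
So the shutdown price is $28.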